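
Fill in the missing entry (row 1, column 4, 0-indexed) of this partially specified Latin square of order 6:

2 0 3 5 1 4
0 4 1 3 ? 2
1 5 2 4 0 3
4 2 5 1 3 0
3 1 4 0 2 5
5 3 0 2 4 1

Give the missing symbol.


Row 1 contains symbols [0, 1, 2, 3, 4] — missing [5].
Column 4 contains symbols [0, 1, 2, 3, 4] — missing [5].
The missing symbol must appear in both missing sets; intersection = [5].
Therefore the hidden value is 5.

Missing value = 5.


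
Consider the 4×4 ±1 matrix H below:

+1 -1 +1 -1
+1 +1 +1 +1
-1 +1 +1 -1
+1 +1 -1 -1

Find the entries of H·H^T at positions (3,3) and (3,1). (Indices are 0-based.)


Row 1 of H: [1, 1, 1, 1].
Row 3 of H: [1, 1, -1, -1].
(H·H^T)[3][3] = Σ_j H[3][j]·H[3][j] = (1)² + (1)² + (-1)² + (-1)² = 1 + 1 + 1 + 1 = 4.
(H·H^T)[3][1] = Σ_j H[3][j]·H[1][j] = (1)·(1) + (1)·(1) + (-1)·(1) + (-1)·(1) = 1 + 1 + -1 + -1 = 0.
So rows 3 and 1 are orthogonal; the diagonal entry equals n = 4.

(3,3) entry = 4; (3,1) entry = 0.


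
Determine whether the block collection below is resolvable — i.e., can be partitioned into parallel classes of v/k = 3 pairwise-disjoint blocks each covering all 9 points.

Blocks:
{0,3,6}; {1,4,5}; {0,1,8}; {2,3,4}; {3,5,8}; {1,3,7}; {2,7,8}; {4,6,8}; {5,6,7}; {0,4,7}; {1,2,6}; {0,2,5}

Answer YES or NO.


v = 9, block size k = 3, number of blocks = 12.
For resolvability, blocks must partition into parallel classes of size v/k = 3.
Total blocks must therefore be a multiple of 3: 12 = 3·4 + 0 ⇒ divisible ✓.
Greedy packing gives 4 candidate class(es). Each should be a full parallel class (size 3, covers all 9 points).
  Class 1 (3 blocks): {0,3,6}; {1,4,5}; {2,7,8}. Points covered: [0, 1, 2, 3, 4, 5, 6, 7, 8].
  Class 2 (3 blocks): {0,1,8}; {2,3,4}; {5,6,7}. Points covered: [0, 1, 2, 3, 4, 5, 6, 7, 8].
  Class 3 (3 blocks): {3,5,8}; {0,4,7}; {1,2,6}. Points covered: [0, 1, 2, 3, 4, 5, 6, 7, 8].
  Class 4 (3 blocks): {1,3,7}; {4,6,8}; {0,2,5}. Points covered: [0, 1, 2, 3, 4, 5, 6, 7, 8].
All classes full (size 3)? YES. All classes cover every point? YES.
Resolvable? YES.

YES


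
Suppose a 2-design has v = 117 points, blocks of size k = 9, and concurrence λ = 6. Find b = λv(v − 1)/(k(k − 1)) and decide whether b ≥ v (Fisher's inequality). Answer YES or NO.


b = λv(v − 1)/(k(k − 1)) = 6·117·116/(9·8) = 81432/72 = 1131.
Compare with v = 117: b ≥ v, so Fisher's inequality holds.

YES


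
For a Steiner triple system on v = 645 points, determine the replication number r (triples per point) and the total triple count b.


An STS(v) is a 2-(v, 3, 1) BIBD: block size k = 3, λ = 1.
Replication: r(k − 1) = λ(v − 1) ⇒ r·2 = 645 − 1 = 644 ⇒ r = 322.
Block count: bk = vr ⇒ b·3 = 645·322 = 207690 ⇒ b = 69230.
(Check via b = v(v − 1)/6 = 645·644/6 = 415380/6 = 69230.)

r = 322, b = 69230.


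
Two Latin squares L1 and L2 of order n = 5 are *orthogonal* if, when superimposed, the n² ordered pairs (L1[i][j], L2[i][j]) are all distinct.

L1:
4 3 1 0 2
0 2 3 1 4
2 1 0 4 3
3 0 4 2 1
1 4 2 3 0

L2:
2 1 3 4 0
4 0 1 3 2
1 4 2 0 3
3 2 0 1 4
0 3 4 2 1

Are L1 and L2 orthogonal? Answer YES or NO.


Form the n² = 25 superimposed pairs (L1[i][j], L2[i][j]), row by row (rows and columns indexed from 0):
row 0: (4,2) (3,1) (1,3) (0,4) (2,0)
row 1: (0,4) (2,0) (3,1) (1,3) (4,2)
row 2: (2,1) (1,4) (0,2) (4,0) (3,3)
row 3: (3,3) (0,2) (4,0) (2,1) (1,4)
row 4: (1,0) (4,3) (2,4) (3,2) (0,1)
Orthogonality requires all 25 pairs distinct.
But the pair (0,4) repeats: cell (0,3) has L1 = 0, L2 = 4, and cell (1,0) has L1 = 0, L2 = 4.
A repeated pair means some other pair never occurs (only 15 distinct pairs out of 25), so the squares are not orthogonal.
Conclusion: NO.

NO


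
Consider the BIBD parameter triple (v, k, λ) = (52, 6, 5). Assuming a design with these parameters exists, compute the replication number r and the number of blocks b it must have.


Any 2-(v, k, λ) BIBD satisfies two necessary conditions:
  (i)  Each point sits in r blocks, and counting incidences through any fixed point gives r(k − 1) = λ(v − 1), so r = λ(v − 1)/(k − 1).
  (ii) Total incidences bk = vr, so b = vr/k.
Step 1: r = λ(v − 1)/(k − 1) = 5·(52 − 1)/(6 − 1) = 5·51/5 = 255/5 = 51.
Step 2: b = vr/k = 52·51/6 = 2652/6 = 442.
Check integrality: r = 51 ∈ Z ✓, b = 442 ∈ Z ✓.
(These identities are necessary conditions: they determine r and b for any design with these parameters, but do not by themselves prove that one exists.)

r = 51, b = 442.


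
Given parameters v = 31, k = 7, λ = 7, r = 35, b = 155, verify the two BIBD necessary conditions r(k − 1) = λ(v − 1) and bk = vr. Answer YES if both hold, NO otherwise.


Condition (i): r(k − 1) = 35·6 = 210; λ(v − 1) = 7·30 = 210. Match? YES.
Condition (ii): bk = 155·7 = 1085; vr = 31·35 = 1085. Match? YES.
Both conditions hold? YES.

YES


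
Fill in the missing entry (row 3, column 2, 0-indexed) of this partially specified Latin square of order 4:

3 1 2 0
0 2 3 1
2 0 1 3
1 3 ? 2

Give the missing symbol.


Row 3 contains symbols [1, 2, 3] — missing [0].
Column 2 contains symbols [1, 2, 3] — missing [0].
The missing symbol must appear in both missing sets; intersection = [0].
Therefore the hidden value is 0.

Missing value = 0.


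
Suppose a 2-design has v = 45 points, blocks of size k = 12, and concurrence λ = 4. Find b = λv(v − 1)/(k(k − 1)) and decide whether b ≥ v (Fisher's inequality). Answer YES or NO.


r = λ(v − 1)/(k − 1) = 4·44/11 = 16.
b = vr/k = 45·16/12 = 60.
Fisher's inequality: b ≥ v ⇔ 60 ≥ 45? YES.

YES


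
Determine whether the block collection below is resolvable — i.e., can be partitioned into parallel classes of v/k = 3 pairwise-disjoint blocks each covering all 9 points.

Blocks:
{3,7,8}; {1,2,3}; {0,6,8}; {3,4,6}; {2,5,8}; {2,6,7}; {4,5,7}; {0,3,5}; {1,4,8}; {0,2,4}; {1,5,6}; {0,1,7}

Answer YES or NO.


v = 9, block size k = 3, number of blocks = 12.
For resolvability, blocks must partition into parallel classes of size v/k = 3.
Total blocks must therefore be a multiple of 3: 12 = 3·4 + 0 ⇒ divisible ✓.
Greedy packing gives 4 candidate class(es). Each should be a full parallel class (size 3, covers all 9 points).
  Class 1 (3 blocks): {3,7,8}; {0,2,4}; {1,5,6}. Points covered: [0, 1, 2, 3, 4, 5, 6, 7, 8].
  Class 2 (3 blocks): {1,2,3}; {0,6,8}; {4,5,7}. Points covered: [0, 1, 2, 3, 4, 5, 6, 7, 8].
  Class 3 (3 blocks): {3,4,6}; {2,5,8}; {0,1,7}. Points covered: [0, 1, 2, 3, 4, 5, 6, 7, 8].
  Class 4 (3 blocks): {2,6,7}; {0,3,5}; {1,4,8}. Points covered: [0, 1, 2, 3, 4, 5, 6, 7, 8].
All classes full (size 3)? YES. All classes cover every point? YES.
Resolvable? YES.

YES


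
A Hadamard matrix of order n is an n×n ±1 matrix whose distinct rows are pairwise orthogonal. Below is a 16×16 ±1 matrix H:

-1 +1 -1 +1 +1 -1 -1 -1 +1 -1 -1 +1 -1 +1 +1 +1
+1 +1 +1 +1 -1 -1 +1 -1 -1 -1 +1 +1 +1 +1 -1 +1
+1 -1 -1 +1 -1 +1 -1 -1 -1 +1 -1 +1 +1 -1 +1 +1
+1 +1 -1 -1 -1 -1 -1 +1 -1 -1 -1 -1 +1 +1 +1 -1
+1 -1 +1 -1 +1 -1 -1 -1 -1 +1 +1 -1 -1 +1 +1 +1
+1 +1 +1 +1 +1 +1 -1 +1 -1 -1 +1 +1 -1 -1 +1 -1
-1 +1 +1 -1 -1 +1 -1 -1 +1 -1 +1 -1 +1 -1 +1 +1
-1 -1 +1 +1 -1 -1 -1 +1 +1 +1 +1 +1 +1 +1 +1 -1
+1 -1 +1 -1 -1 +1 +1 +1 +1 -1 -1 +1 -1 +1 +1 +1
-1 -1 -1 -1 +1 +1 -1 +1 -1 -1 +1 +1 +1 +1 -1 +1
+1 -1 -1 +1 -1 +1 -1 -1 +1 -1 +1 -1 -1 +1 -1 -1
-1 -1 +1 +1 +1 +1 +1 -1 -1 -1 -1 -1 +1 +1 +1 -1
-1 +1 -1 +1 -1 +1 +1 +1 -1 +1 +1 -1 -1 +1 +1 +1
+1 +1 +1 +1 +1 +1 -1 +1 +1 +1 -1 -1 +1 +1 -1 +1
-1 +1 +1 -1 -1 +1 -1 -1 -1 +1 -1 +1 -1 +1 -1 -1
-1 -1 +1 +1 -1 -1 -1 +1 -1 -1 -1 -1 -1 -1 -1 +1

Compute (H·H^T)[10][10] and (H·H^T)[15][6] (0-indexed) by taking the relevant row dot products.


Row 6 of H: [-1, 1, 1, -1, -1, 1, -1, -1, 1, -1, 1, -1, 1, -1, 1, 1].
Row 10 of H: [1, -1, -1, 1, -1, 1, -1, -1, 1, -1, 1, -1, -1, 1, -1, -1].
Row 15 of H: [-1, -1, 1, 1, -1, -1, -1, 1, -1, -1, -1, -1, -1, -1, -1, 1].
(H·H^T)[10][10] = Σ_j H[10][j]·H[10][j] = (1)² + (-1)² + (-1)² + (1)² + (-1)² + (1)² + (-1)² + (-1)² + (1)² + (-1)² + (1)² + (-1)² + (-1)² + (1)² + (-1)² + (-1)² = 1 + 1 + 1 + 1 + 1 + 1 + 1 + 1 + 1 + 1 + 1 + 1 + 1 + 1 + 1 + 1 = 16.
(H·H^T)[15][6] = Σ_j H[15][j]·H[6][j] = (-1)·(-1) + (-1)·(1) + (1)·(1) + (1)·(-1) + (-1)·(-1) + (-1)·(1) + (-1)·(-1) + (1)·(-1) + (-1)·(1) + (-1)·(-1) + (-1)·(1) + (-1)·(-1) + (-1)·(1) + (-1)·(-1) + (-1)·(1) + (1)·(1) = 1 + -1 + 1 + -1 + 1 + -1 + 1 + -1 + -1 + 1 + -1 + 1 + -1 + 1 + -1 + 1 = 0.
So rows 15 and 6 are orthogonal; the diagonal entry equals n = 16.

(10,10) entry = 16; (15,6) entry = 0.


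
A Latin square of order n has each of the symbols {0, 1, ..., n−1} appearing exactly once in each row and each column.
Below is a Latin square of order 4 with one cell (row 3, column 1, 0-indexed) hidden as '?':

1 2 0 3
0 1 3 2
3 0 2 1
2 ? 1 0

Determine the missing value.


Row 3 contains symbols [0, 1, 2] — missing [3].
Column 1 contains symbols [0, 1, 2] — missing [3].
The missing symbol must appear in both missing sets; intersection = [3].
Therefore the hidden value is 3.

Missing value = 3.


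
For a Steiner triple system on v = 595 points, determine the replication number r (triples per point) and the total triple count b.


An STS(v) is a 2-(v, 3, 1) BIBD: block size k = 3, λ = 1.
Replication: r(k − 1) = λ(v − 1) ⇒ r·2 = 595 − 1 = 594 ⇒ r = 297.
Block count: bk = vr ⇒ b·3 = 595·297 = 176715 ⇒ b = 58905.

r = 297, b = 58905.


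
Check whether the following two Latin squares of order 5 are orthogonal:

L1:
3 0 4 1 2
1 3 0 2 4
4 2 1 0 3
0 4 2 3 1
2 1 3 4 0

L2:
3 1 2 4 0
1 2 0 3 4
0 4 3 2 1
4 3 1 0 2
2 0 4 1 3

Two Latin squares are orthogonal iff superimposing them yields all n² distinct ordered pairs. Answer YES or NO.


Form the n² = 25 superimposed pairs (L1[i][j], L2[i][j]), row by row (rows and columns indexed from 0):
row 0: (3,3) (0,1) (4,2) (1,4) (2,0)
row 1: (1,1) (3,2) (0,0) (2,3) (4,4)
row 2: (4,0) (2,4) (1,3) (0,2) (3,1)
row 3: (0,4) (4,3) (2,1) (3,0) (1,2)
row 4: (2,2) (1,0) (3,4) (4,1) (0,3)
Orthogonality requires all 25 pairs distinct.
Check by first coordinate: for each symbol s of L1, list the L2 entries in the n cells where L1 = s; they must all differ.
  L1 = 0: L2 entries (in reading order) 1, 0, 2, 4, 3 — all 5 distinct ✓
  L1 = 1: L2 entries (in reading order) 4, 1, 3, 2, 0 — all 5 distinct ✓
  L1 = 2: L2 entries (in reading order) 0, 3, 4, 1, 2 — all 5 distinct ✓
  L1 = 3: L2 entries (in reading order) 3, 2, 1, 0, 4 — all 5 distinct ✓
  L1 = 4: L2 entries (in reading order) 2, 4, 0, 3, 1 — all 5 distinct ✓
Every symbol of L1 meets every symbol of L2 exactly once, so all 25 pairs are distinct (25 of 25).
Conclusion: YES.

YES


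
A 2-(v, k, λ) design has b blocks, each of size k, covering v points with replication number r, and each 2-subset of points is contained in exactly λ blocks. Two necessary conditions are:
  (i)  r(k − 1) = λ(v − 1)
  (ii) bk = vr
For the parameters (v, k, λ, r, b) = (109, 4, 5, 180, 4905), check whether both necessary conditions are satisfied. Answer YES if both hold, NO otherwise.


Condition (i): r(k − 1) = 180·3 = 540; λ(v − 1) = 5·108 = 540. Match? YES.
Condition (ii): bk = 4905·4 = 19620; vr = 109·180 = 19620. Match? YES.
Both conditions hold? YES.

YES


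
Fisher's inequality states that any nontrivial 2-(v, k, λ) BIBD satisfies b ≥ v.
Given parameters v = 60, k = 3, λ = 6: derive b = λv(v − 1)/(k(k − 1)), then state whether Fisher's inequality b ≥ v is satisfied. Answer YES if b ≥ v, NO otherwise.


r = λ(v − 1)/(k − 1) = 6·59/2 = 177.
b = vr/k = 60·177/3 = 3540.
Fisher's inequality: b ≥ v ⇔ 3540 ≥ 60? YES.

YES


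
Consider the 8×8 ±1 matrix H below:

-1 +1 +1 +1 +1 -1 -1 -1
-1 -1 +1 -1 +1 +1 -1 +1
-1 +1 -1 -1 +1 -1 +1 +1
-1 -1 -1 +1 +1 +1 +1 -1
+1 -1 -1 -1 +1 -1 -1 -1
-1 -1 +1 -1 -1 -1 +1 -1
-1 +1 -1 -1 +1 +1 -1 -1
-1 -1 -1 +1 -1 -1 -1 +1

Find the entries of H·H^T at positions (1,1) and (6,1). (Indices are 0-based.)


Row 1 of H: [-1, -1, 1, -1, 1, 1, -1, 1].
Row 6 of H: [-1, 1, -1, -1, 1, 1, -1, -1].
(H·H^T)[1][1] = Σ_j H[1][j]·H[1][j] = (-1)² + (-1)² + (1)² + (-1)² + (1)² + (1)² + (-1)² + (1)² = 1 + 1 + 1 + 1 + 1 + 1 + 1 + 1 = 8.
(H·H^T)[6][1] = Σ_j H[6][j]·H[1][j] = (-1)·(-1) + (1)·(-1) + (-1)·(1) + (-1)·(-1) + (1)·(1) + (1)·(1) + (-1)·(-1) + (-1)·(1) = 1 + -1 + -1 + 1 + 1 + 1 + 1 + -1 = 2.
Rows 6 and 1 are not orthogonal (dot product = 2 ≠ 0), so H is not a Hadamard matrix.

(1,1) entry = 8; (6,1) entry = 2.


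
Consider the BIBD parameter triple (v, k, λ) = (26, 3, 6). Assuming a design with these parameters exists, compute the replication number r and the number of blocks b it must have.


Any 2-(v, k, λ) BIBD satisfies two necessary conditions:
  (i)  Each point sits in r blocks, and counting incidences through any fixed point gives r(k − 1) = λ(v − 1), so r = λ(v − 1)/(k − 1).
  (ii) Total incidences bk = vr, so b = vr/k.
Step 1: r = λ(v − 1)/(k − 1) = 6·(26 − 1)/(3 − 1) = 6·25/2 = 150/2 = 75.
Step 2: b = vr/k = 26·75/3 = 1950/3 = 650.
Check integrality: r = 75 ∈ Z ✓, b = 650 ∈ Z ✓.
(These identities are necessary conditions: they determine r and b for any design with these parameters, but do not by themselves prove that one exists.)

r = 75, b = 650.


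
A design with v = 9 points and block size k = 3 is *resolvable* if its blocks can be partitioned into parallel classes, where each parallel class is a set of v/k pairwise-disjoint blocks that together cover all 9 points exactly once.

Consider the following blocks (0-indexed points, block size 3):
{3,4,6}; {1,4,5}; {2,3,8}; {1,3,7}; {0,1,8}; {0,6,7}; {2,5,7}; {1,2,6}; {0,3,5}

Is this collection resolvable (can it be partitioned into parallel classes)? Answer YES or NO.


v = 9, block size k = 3, number of blocks = 9.
For resolvability, blocks must partition into parallel classes of size v/k = 3.
Total blocks must therefore be a multiple of 3: 9 = 3·3 + 0 ⇒ divisible ✓.
Consider block {1,3,7}. It intersects every other block in the collection, so no parallel class of size 3 can contain it.
Since every block must belong to some parallel class in a resolution, the collection cannot be partitioned into parallel classes.
Resolvable? NO.

NO


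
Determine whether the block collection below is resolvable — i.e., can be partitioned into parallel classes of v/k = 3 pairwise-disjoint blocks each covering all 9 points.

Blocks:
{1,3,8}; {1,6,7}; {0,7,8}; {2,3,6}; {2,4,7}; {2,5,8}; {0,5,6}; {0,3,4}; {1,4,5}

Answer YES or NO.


v = 9, block size k = 3, number of blocks = 9.
For resolvability, blocks must partition into parallel classes of size v/k = 3.
Total blocks must therefore be a multiple of 3: 9 = 3·3 + 0 ⇒ divisible ✓.
Greedy packing gives 3 candidate class(es). Each should be a full parallel class (size 3, covers all 9 points).
  Class 1 (3 blocks): {1,3,8}; {2,4,7}; {0,5,6}. Points covered: [0, 1, 2, 3, 4, 5, 6, 7, 8].
  Class 2 (3 blocks): {1,6,7}; {2,5,8}; {0,3,4}. Points covered: [0, 1, 2, 3, 4, 5, 6, 7, 8].
  Class 3 (3 blocks): {0,7,8}; {2,3,6}; {1,4,5}. Points covered: [0, 1, 2, 3, 4, 5, 6, 7, 8].
All classes full (size 3)? YES. All classes cover every point? YES.
Resolvable? YES.

YES


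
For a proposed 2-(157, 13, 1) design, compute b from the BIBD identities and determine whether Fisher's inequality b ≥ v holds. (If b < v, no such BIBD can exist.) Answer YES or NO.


r = λ(v − 1)/(k − 1) = 1·156/12 = 13.
b = vr/k = 157·13/13 = 157.
Fisher's inequality: b ≥ v ⇔ 157 ≥ 157? YES.

YES


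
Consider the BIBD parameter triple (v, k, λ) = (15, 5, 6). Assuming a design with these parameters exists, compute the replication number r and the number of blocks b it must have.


Any 2-(v, k, λ) BIBD satisfies two necessary conditions:
  (i)  Each point sits in r blocks, and counting incidences through any fixed point gives r(k − 1) = λ(v − 1), so r = λ(v − 1)/(k − 1).
  (ii) Total incidences bk = vr, so b = vr/k.
Step 1: r = λ(v − 1)/(k − 1) = 6·(15 − 1)/(5 − 1) = 6·14/4 = 84/4 = 21.
Step 2: b = vr/k = 15·21/5 = 315/5 = 63.
Check integrality: r = 21 ∈ Z ✓, b = 63 ∈ Z ✓.
(These identities are necessary conditions: they determine r and b for any design with these parameters, but do not by themselves prove that one exists.)

r = 21, b = 63.


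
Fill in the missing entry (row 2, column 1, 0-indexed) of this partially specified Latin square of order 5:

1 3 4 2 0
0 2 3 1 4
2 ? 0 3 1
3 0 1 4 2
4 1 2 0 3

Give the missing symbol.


Row 2 contains symbols [0, 1, 2, 3] — missing [4].
Column 1 contains symbols [0, 1, 2, 3] — missing [4].
The missing symbol must appear in both missing sets; intersection = [4].
Therefore the hidden value is 4.

Missing value = 4.


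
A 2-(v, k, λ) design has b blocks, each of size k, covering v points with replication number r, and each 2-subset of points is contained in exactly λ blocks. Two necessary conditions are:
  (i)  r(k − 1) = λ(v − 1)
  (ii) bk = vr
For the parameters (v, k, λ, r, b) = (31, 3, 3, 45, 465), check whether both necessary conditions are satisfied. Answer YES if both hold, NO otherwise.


Condition (i): r(k − 1) = 45·2 = 90; λ(v − 1) = 3·30 = 90. Match? YES.
Condition (ii): bk = 465·3 = 1395; vr = 31·45 = 1395. Match? YES.
Both conditions hold? YES.

YES


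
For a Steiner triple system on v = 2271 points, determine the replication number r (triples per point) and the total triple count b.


An STS(v) is a 2-(v, 3, 1) BIBD: block size k = 3, λ = 1.
Replication: r(k − 1) = λ(v − 1) ⇒ r·2 = 2271 − 1 = 2270 ⇒ r = 1135.
Block count: b = v(v − 1)/6 = 2271·2270/6 = 5155170/6 = 859195.

r = 1135, b = 859195.


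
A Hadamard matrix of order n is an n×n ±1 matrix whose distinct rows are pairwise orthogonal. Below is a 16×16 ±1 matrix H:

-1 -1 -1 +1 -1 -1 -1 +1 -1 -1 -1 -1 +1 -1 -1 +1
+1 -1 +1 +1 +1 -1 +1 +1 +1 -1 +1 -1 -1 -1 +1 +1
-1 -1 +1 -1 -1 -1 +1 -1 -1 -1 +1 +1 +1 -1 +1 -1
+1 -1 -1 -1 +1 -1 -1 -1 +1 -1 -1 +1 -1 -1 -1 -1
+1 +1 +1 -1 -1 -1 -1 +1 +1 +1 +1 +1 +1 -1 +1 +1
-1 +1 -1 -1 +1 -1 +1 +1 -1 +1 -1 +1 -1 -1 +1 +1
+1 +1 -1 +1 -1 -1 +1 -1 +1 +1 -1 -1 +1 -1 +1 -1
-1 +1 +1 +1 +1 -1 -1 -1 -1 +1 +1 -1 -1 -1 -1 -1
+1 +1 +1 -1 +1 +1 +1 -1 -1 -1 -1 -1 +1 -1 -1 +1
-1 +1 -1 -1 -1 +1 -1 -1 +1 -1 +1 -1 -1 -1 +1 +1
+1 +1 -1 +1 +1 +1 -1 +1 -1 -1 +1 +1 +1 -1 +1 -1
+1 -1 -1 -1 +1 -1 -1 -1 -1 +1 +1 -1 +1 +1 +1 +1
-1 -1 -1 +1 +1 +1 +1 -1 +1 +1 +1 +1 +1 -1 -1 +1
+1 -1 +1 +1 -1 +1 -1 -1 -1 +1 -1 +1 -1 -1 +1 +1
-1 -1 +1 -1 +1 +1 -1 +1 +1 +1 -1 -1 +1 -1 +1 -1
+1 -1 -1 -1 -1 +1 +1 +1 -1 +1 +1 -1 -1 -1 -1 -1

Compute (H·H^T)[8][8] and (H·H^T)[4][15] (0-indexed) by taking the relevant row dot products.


Row 4 of H: [1, 1, 1, -1, -1, -1, -1, 1, 1, 1, 1, 1, 1, -1, 1, 1].
Row 8 of H: [1, 1, 1, -1, 1, 1, 1, -1, -1, -1, -1, -1, 1, -1, -1, 1].
Row 15 of H: [1, -1, -1, -1, -1, 1, 1, 1, -1, 1, 1, -1, -1, -1, -1, -1].
(H·H^T)[8][8] = Σ_j H[8][j]·H[8][j] = (1)² + (1)² + (1)² + (-1)² + (1)² + (1)² + (1)² + (-1)² + (-1)² + (-1)² + (-1)² + (-1)² + (1)² + (-1)² + (-1)² + (1)² = 1 + 1 + 1 + 1 + 1 + 1 + 1 + 1 + 1 + 1 + 1 + 1 + 1 + 1 + 1 + 1 = 16.
(H·H^T)[4][15] = Σ_j H[4][j]·H[15][j] = (1)·(1) + (1)·(-1) + (1)·(-1) + (-1)·(-1) + (-1)·(-1) + (-1)·(1) + (-1)·(1) + (1)·(1) + (1)·(-1) + (1)·(1) + (1)·(1) + (1)·(-1) + (1)·(-1) + (-1)·(-1) + (1)·(-1) + (1)·(-1) = 1 + -1 + -1 + 1 + 1 + -1 + -1 + 1 + -1 + 1 + 1 + -1 + -1 + 1 + -1 + -1 = -2.
Rows 4 and 15 are not orthogonal (dot product = -2 ≠ 0), so H is not a Hadamard matrix.

(8,8) entry = 16; (4,15) entry = -2.


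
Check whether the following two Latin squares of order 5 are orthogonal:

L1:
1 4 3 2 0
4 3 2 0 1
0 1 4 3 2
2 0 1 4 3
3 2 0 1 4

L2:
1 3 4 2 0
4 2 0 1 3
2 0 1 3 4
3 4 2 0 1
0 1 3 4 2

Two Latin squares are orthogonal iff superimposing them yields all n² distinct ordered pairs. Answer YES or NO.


Form the n² = 25 superimposed pairs (L1[i][j], L2[i][j]), row by row (rows and columns indexed from 0):
row 0: (1,1) (4,3) (3,4) (2,2) (0,0)
row 1: (4,4) (3,2) (2,0) (0,1) (1,3)
row 2: (0,2) (1,0) (4,1) (3,3) (2,4)
row 3: (2,3) (0,4) (1,2) (4,0) (3,1)
row 4: (3,0) (2,1) (0,3) (1,4) (4,2)
Orthogonality requires all 25 pairs distinct.
Check by first coordinate: for each symbol s of L1, list the L2 entries in the n cells where L1 = s; they must all differ.
  L1 = 0: L2 entries (in reading order) 0, 1, 2, 4, 3 — all 5 distinct ✓
  L1 = 1: L2 entries (in reading order) 1, 3, 0, 2, 4 — all 5 distinct ✓
  L1 = 2: L2 entries (in reading order) 2, 0, 4, 3, 1 — all 5 distinct ✓
  L1 = 3: L2 entries (in reading order) 4, 2, 3, 1, 0 — all 5 distinct ✓
  L1 = 4: L2 entries (in reading order) 3, 4, 1, 0, 2 — all 5 distinct ✓
Every symbol of L1 meets every symbol of L2 exactly once, so all 25 pairs are distinct (25 of 25).
Conclusion: YES.

YES


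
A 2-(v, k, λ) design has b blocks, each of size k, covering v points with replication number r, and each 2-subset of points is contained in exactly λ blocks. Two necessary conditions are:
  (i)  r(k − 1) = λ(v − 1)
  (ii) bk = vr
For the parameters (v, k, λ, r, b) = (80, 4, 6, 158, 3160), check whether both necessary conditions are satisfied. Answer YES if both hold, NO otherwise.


Condition (i): r(k − 1) = 158·3 = 474; λ(v − 1) = 6·79 = 474. Match? YES.
Condition (ii): bk = 3160·4 = 12640; vr = 80·158 = 12640. Match? YES.
Both conditions hold? YES.

YES


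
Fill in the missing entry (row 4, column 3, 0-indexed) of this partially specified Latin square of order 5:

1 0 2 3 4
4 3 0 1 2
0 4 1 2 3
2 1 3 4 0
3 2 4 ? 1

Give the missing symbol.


Row 4 contains symbols [1, 2, 3, 4] — missing [0].
Column 3 contains symbols [1, 2, 3, 4] — missing [0].
The missing symbol must appear in both missing sets; intersection = [0].
Therefore the hidden value is 0.

Missing value = 0.


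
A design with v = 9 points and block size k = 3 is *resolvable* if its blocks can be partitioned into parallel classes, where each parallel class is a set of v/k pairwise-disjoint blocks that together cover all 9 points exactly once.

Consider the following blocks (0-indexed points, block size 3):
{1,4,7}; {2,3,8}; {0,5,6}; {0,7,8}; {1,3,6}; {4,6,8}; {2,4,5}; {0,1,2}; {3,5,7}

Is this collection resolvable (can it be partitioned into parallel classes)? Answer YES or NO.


v = 9, block size k = 3, number of blocks = 9.
For resolvability, blocks must partition into parallel classes of size v/k = 3.
Total blocks must therefore be a multiple of 3: 9 = 3·3 + 0 ⇒ divisible ✓.
Greedy packing gives 3 candidate class(es). Each should be a full parallel class (size 3, covers all 9 points).
  Class 1 (3 blocks): {1,4,7}; {2,3,8}; {0,5,6}. Points covered: [0, 1, 2, 3, 4, 5, 6, 7, 8].
  Class 2 (3 blocks): {0,7,8}; {1,3,6}; {2,4,5}. Points covered: [0, 1, 2, 3, 4, 5, 6, 7, 8].
  Class 3 (3 blocks): {4,6,8}; {0,1,2}; {3,5,7}. Points covered: [0, 1, 2, 3, 4, 5, 6, 7, 8].
All classes full (size 3)? YES. All classes cover every point? YES.
Resolvable? YES.

YES


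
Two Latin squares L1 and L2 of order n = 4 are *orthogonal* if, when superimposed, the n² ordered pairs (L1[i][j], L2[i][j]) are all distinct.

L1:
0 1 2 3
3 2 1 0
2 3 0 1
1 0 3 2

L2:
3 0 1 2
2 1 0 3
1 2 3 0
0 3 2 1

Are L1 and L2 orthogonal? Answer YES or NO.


Form the n² = 16 superimposed pairs (L1[i][j], L2[i][j]), row by row (rows and columns indexed from 0):
row 0: (0,3) (1,0) (2,1) (3,2)
row 1: (3,2) (2,1) (1,0) (0,3)
row 2: (2,1) (3,2) (0,3) (1,0)
row 3: (1,0) (0,3) (3,2) (2,1)
Orthogonality requires all 16 pairs distinct.
But the pair (3,2) repeats: cell (0,3) has L1 = 3, L2 = 2, and cell (1,0) has L1 = 3, L2 = 2.
A repeated pair means some other pair never occurs (only 4 distinct pairs out of 16), so the squares are not orthogonal.
Conclusion: NO.

NO


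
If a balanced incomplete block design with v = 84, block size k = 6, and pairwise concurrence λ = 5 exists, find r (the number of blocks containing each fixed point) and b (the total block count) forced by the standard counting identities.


Any 2-(v, k, λ) BIBD satisfies two necessary conditions:
  (i)  Each point sits in r blocks, and counting incidences through any fixed point gives r(k − 1) = λ(v − 1), so r = λ(v − 1)/(k − 1).
  (ii) Total incidences bk = vr, so b = vr/k.
Step 1: r = λ(v − 1)/(k − 1) = 5·(84 − 1)/(6 − 1) = 5·83/5 = 415/5 = 83.
Step 2: b = vr/k = 84·83/6 = 6972/6 = 1162.
Check integrality: r = 83 ∈ Z ✓, b = 1162 ∈ Z ✓.
(These identities are necessary conditions: they determine r and b for any design with these parameters, but do not by themselves prove that one exists.)

r = 83, b = 1162.


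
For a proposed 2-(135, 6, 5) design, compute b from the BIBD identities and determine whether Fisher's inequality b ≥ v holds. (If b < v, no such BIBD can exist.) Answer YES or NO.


r = λ(v − 1)/(k − 1) = 5·134/5 = 134.
b = vr/k = 135·134/6 = 3015.
Fisher's inequality: b ≥ v ⇔ 3015 ≥ 135? YES.

YES


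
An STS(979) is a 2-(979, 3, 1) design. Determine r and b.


An STS(v) is a 2-(v, 3, 1) BIBD: block size k = 3, λ = 1.
Replication: r(k − 1) = λ(v − 1) ⇒ r·2 = 979 − 1 = 978 ⇒ r = 489.
Block count: bk = vr ⇒ b·3 = 979·489 = 478731 ⇒ b = 159577.

r = 489, b = 159577.


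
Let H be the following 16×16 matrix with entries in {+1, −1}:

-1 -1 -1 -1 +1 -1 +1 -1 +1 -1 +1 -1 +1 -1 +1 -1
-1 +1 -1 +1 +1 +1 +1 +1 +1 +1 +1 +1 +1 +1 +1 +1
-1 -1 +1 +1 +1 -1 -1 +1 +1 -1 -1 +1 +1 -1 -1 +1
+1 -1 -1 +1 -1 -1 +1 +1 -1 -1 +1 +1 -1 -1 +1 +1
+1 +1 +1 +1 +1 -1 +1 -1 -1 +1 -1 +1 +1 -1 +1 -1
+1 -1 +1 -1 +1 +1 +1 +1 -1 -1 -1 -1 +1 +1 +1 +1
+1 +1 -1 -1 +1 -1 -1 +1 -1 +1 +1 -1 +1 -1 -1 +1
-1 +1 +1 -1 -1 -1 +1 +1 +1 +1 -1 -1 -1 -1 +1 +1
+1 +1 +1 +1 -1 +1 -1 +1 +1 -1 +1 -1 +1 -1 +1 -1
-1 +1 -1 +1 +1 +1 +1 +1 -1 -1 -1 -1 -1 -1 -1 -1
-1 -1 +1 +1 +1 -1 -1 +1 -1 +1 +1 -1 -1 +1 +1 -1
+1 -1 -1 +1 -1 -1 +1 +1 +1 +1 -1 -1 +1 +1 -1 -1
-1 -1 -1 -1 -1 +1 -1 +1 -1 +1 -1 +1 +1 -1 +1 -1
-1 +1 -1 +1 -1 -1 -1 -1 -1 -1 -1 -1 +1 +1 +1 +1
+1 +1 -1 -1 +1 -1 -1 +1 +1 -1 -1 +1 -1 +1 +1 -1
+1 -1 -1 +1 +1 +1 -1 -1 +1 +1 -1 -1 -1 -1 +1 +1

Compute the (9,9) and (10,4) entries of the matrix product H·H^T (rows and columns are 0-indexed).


Row 4 of H: [1, 1, 1, 1, 1, -1, 1, -1, -1, 1, -1, 1, 1, -1, 1, -1].
Row 9 of H: [-1, 1, -1, 1, 1, 1, 1, 1, -1, -1, -1, -1, -1, -1, -1, -1].
Row 10 of H: [-1, -1, 1, 1, 1, -1, -1, 1, -1, 1, 1, -1, -1, 1, 1, -1].
(H·H^T)[9][9] = Σ_j H[9][j]·H[9][j] = (-1)² + (1)² + (-1)² + (1)² + (1)² + (1)² + (1)² + (1)² + (-1)² + (-1)² + (-1)² + (-1)² + (-1)² + (-1)² + (-1)² + (-1)² = 1 + 1 + 1 + 1 + 1 + 1 + 1 + 1 + 1 + 1 + 1 + 1 + 1 + 1 + 1 + 1 = 16.
(H·H^T)[10][4] = Σ_j H[10][j]·H[4][j] = (-1)·(1) + (-1)·(1) + (1)·(1) + (1)·(1) + (1)·(1) + (-1)·(-1) + (-1)·(1) + (1)·(-1) + (-1)·(-1) + (1)·(1) + (1)·(-1) + (-1)·(1) + (-1)·(1) + (1)·(-1) + (1)·(1) + (-1)·(-1) = -1 + -1 + 1 + 1 + 1 + 1 + -1 + -1 + 1 + 1 + -1 + -1 + -1 + -1 + 1 + 1 = 0.
So rows 10 and 4 are orthogonal; the diagonal entry equals n = 16.

(9,9) entry = 16; (10,4) entry = 0.


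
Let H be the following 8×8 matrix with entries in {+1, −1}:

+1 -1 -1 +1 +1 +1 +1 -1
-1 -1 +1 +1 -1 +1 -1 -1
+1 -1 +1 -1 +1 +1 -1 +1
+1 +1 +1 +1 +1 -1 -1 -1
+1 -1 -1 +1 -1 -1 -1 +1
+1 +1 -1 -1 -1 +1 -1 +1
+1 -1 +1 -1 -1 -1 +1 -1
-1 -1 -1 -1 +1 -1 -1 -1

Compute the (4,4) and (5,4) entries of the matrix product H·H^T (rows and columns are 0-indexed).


Row 4 of H: [1, -1, -1, 1, -1, -1, -1, 1].
Row 5 of H: [1, 1, -1, -1, -1, 1, -1, 1].
(H·H^T)[4][4] = Σ_j H[4][j]·H[4][j] = (1)² + (-1)² + (-1)² + (1)² + (-1)² + (-1)² + (-1)² + (1)² = 1 + 1 + 1 + 1 + 1 + 1 + 1 + 1 = 8.
(H·H^T)[5][4] = Σ_j H[5][j]·H[4][j] = (1)·(1) + (1)·(-1) + (-1)·(-1) + (-1)·(1) + (-1)·(-1) + (1)·(-1) + (-1)·(-1) + (1)·(1) = 1 + -1 + 1 + -1 + 1 + -1 + 1 + 1 = 2.
Rows 5 and 4 are not orthogonal (dot product = 2 ≠ 0), so H is not a Hadamard matrix.

(4,4) entry = 8; (5,4) entry = 2.


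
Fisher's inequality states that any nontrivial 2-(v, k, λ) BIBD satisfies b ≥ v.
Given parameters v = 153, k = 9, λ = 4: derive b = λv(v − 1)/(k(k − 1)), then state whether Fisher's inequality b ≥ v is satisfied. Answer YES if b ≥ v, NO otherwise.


r = λ(v − 1)/(k − 1) = 4·152/8 = 76.
b = vr/k = 153·76/9 = 1292.
Fisher's inequality: b ≥ v ⇔ 1292 ≥ 153? YES.

YES


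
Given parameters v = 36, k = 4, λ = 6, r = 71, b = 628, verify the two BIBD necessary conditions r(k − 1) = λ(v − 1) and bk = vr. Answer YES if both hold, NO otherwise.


Condition (i): r(k − 1) = 71·3 = 213; λ(v − 1) = 6·35 = 210. Match? NO.
Condition (ii): bk = 628·4 = 2512; vr = 36·71 = 2556. Match? NO.
Both conditions hold? NO.

NO


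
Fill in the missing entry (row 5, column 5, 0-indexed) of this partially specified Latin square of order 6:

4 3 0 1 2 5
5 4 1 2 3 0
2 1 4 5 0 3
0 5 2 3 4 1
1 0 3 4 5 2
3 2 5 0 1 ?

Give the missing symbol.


Row 5 contains symbols [0, 1, 2, 3, 5] — missing [4].
Column 5 contains symbols [0, 1, 2, 3, 5] — missing [4].
The missing symbol must appear in both missing sets; intersection = [4].
Therefore the hidden value is 4.

Missing value = 4.


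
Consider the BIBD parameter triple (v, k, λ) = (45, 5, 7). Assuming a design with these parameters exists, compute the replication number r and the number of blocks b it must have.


Any 2-(v, k, λ) BIBD satisfies two necessary conditions:
  (i)  Each point sits in r blocks, and counting incidences through any fixed point gives r(k − 1) = λ(v − 1), so r = λ(v − 1)/(k − 1).
  (ii) Total incidences bk = vr, so b = vr/k.
Step 1: r = λ(v − 1)/(k − 1) = 7·(45 − 1)/(5 − 1) = 7·44/4 = 308/4 = 77.
Step 2: b = vr/k = 45·77/5 = 3465/5 = 693.
Check integrality: r = 77 ∈ Z ✓, b = 693 ∈ Z ✓.
(These identities are necessary conditions: they determine r and b for any design with these parameters, but do not by themselves prove that one exists.)

r = 77, b = 693.


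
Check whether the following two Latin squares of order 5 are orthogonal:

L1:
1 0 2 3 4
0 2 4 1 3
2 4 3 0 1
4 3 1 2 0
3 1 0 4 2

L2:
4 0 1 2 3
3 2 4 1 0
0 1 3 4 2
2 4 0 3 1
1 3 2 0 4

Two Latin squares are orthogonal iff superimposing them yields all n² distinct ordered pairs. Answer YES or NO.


Form the n² = 25 superimposed pairs (L1[i][j], L2[i][j]), row by row (rows and columns indexed from 0):
row 0: (1,4) (0,0) (2,1) (3,2) (4,3)
row 1: (0,3) (2,2) (4,4) (1,1) (3,0)
row 2: (2,0) (4,1) (3,3) (0,4) (1,2)
row 3: (4,2) (3,4) (1,0) (2,3) (0,1)
row 4: (3,1) (1,3) (0,2) (4,0) (2,4)
Orthogonality requires all 25 pairs distinct.
Check by first coordinate: for each symbol s of L1, list the L2 entries in the n cells where L1 = s; they must all differ.
  L1 = 0: L2 entries (in reading order) 0, 3, 4, 1, 2 — all 5 distinct ✓
  L1 = 1: L2 entries (in reading order) 4, 1, 2, 0, 3 — all 5 distinct ✓
  L1 = 2: L2 entries (in reading order) 1, 2, 0, 3, 4 — all 5 distinct ✓
  L1 = 3: L2 entries (in reading order) 2, 0, 3, 4, 1 — all 5 distinct ✓
  L1 = 4: L2 entries (in reading order) 3, 4, 1, 2, 0 — all 5 distinct ✓
Every symbol of L1 meets every symbol of L2 exactly once, so all 25 pairs are distinct (25 of 25).
Conclusion: YES.

YES


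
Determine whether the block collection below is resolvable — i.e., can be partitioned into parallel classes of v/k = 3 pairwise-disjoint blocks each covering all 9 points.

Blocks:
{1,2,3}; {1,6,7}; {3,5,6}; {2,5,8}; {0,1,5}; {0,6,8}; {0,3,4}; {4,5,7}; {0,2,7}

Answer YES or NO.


v = 9, block size k = 3, number of blocks = 9.
For resolvability, blocks must partition into parallel classes of size v/k = 3.
Total blocks must therefore be a multiple of 3: 9 = 3·3 + 0 ⇒ divisible ✓.
Consider block {3,5,6}. The only other block(s) in the collection disjoint from it are {0,2,7} — just 1 block(s). Any parallel class containing {3,5,6} would need 2 other blocks each disjoint from it, so no parallel class of size 3 can contain {3,5,6}.
Since every block must belong to some parallel class in a resolution, the collection cannot be partitioned into parallel classes.
Resolvable? NO.

NO


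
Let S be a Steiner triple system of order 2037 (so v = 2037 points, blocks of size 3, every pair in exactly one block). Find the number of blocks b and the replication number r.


An STS(v) is a 2-(v, 3, 1) BIBD: block size k = 3, λ = 1.
Replication: r(k − 1) = λ(v − 1) ⇒ r·2 = 2037 − 1 = 2036 ⇒ r = 1018.
Block count: b = v(v − 1)/6 = 2037·2036/6 = 4147332/6 = 691222.

r = 1018, b = 691222.


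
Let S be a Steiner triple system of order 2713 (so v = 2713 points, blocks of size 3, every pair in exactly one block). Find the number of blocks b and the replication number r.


An STS(v) is a 2-(v, 3, 1) BIBD: block size k = 3, λ = 1.
Replication: r(k − 1) = λ(v − 1) ⇒ r·2 = 2713 − 1 = 2712 ⇒ r = 1356.
Block count: b = v(v − 1)/6 = 2713·2712/6 = 7357656/6 = 1226276.

r = 1356, b = 1226276.


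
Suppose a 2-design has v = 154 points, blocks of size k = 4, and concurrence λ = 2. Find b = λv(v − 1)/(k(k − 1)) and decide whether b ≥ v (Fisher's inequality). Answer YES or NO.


b = λv(v − 1)/(k(k − 1)) = 2·154·153/(4·3) = 47124/12 = 3927.
Compare with v = 154: b ≥ v, so Fisher's inequality holds.

YES


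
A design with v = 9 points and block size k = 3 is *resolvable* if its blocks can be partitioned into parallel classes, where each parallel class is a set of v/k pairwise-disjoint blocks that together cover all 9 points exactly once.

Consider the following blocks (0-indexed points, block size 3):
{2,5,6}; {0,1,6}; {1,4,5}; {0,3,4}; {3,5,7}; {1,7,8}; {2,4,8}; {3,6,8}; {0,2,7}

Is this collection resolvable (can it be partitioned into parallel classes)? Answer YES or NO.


v = 9, block size k = 3, number of blocks = 9.
For resolvability, blocks must partition into parallel classes of size v/k = 3.
Total blocks must therefore be a multiple of 3: 9 = 3·3 + 0 ⇒ divisible ✓.
Greedy packing gives 3 candidate class(es). Each should be a full parallel class (size 3, covers all 9 points).
  Class 1 (3 blocks): {2,5,6}; {0,3,4}; {1,7,8}. Points covered: [0, 1, 2, 3, 4, 5, 6, 7, 8].
  Class 2 (3 blocks): {0,1,6}; {3,5,7}; {2,4,8}. Points covered: [0, 1, 2, 3, 4, 5, 6, 7, 8].
  Class 3 (3 blocks): {1,4,5}; {3,6,8}; {0,2,7}. Points covered: [0, 1, 2, 3, 4, 5, 6, 7, 8].
All classes full (size 3)? YES. All classes cover every point? YES.
Resolvable? YES.

YES


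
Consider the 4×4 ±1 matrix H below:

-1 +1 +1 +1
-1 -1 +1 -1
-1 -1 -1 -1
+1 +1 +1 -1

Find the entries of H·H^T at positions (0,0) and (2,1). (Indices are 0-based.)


Row 0 of H: [-1, 1, 1, 1].
Row 1 of H: [-1, -1, 1, -1].
Row 2 of H: [-1, -1, -1, -1].
(H·H^T)[0][0] = Σ_j H[0][j]·H[0][j] = (-1)² + (1)² + (1)² + (1)² = 1 + 1 + 1 + 1 = 4.
(H·H^T)[2][1] = Σ_j H[2][j]·H[1][j] = (-1)·(-1) + (-1)·(-1) + (-1)·(1) + (-1)·(-1) = 1 + 1 + -1 + 1 = 2.
Rows 2 and 1 are not orthogonal (dot product = 2 ≠ 0), so H is not a Hadamard matrix.

(0,0) entry = 4; (2,1) entry = 2.


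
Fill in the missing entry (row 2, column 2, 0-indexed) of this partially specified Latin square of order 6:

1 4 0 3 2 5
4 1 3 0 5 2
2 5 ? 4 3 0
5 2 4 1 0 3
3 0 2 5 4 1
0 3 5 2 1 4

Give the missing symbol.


Row 2 contains symbols [0, 2, 3, 4, 5] — missing [1].
Column 2 contains symbols [0, 2, 3, 4, 5] — missing [1].
The missing symbol must appear in both missing sets; intersection = [1].
Therefore the hidden value is 1.

Missing value = 1.


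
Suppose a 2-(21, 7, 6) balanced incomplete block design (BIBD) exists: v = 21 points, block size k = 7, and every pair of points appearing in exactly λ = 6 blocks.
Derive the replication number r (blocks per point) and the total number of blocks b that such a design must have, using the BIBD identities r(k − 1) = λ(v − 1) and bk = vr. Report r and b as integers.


Any 2-(v, k, λ) BIBD satisfies two necessary conditions:
  (i)  Each point sits in r blocks, and counting incidences through any fixed point gives r(k − 1) = λ(v − 1), so r = λ(v − 1)/(k − 1).
  (ii) Total incidences bk = vr, so b = vr/k.
Step 1: r = λ(v − 1)/(k − 1) = 6·(21 − 1)/(7 − 1) = 6·20/6 = 120/6 = 20.
Step 2: b = vr/k = 21·20/7 = 420/7 = 60.
Check integrality: r = 20 ∈ Z ✓, b = 60 ∈ Z ✓.
(These identities are necessary conditions: they determine r and b for any design with these parameters, but do not by themselves prove that one exists.)

r = 20, b = 60.


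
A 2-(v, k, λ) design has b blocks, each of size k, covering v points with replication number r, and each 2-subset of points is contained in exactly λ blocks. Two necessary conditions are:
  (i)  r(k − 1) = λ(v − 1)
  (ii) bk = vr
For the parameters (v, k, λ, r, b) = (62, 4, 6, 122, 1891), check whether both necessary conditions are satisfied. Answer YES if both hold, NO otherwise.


Condition (i): r(k − 1) = 122·3 = 366; λ(v − 1) = 6·61 = 366. Match? YES.
Condition (ii): bk = 1891·4 = 7564; vr = 62·122 = 7564. Match? YES.
Both conditions hold? YES.

YES


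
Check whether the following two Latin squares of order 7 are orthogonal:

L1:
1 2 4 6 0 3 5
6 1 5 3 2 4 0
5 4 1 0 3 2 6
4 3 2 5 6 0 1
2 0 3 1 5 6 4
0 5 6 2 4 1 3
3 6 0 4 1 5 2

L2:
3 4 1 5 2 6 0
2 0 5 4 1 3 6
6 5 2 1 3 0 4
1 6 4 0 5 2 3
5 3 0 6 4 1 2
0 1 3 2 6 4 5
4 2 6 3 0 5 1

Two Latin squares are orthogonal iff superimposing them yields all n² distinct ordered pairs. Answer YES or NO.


Form the n² = 49 superimposed pairs (L1[i][j], L2[i][j]), row by row (rows and columns indexed from 0):
row 0: (1,3) (2,4) (4,1) (6,5) (0,2) (3,6) (5,0)
row 1: (6,2) (1,0) (5,5) (3,4) (2,1) (4,3) (0,6)
row 2: (5,6) (4,5) (1,2) (0,1) (3,3) (2,0) (6,4)
row 3: (4,1) (3,6) (2,4) (5,0) (6,5) (0,2) (1,3)
row 4: (2,5) (0,3) (3,0) (1,6) (5,4) (6,1) (4,2)
row 5: (0,0) (5,1) (6,3) (2,2) (4,6) (1,4) (3,5)
row 6: (3,4) (6,2) (0,6) (4,3) (1,0) (5,5) (2,1)
Orthogonality requires all 49 pairs distinct.
But the pair (4,1) repeats: cell (0,2) has L1 = 4, L2 = 1, and cell (3,0) has L1 = 4, L2 = 1.
A repeated pair means some other pair never occurs (only 35 distinct pairs out of 49), so the squares are not orthogonal.
Conclusion: NO.

NO


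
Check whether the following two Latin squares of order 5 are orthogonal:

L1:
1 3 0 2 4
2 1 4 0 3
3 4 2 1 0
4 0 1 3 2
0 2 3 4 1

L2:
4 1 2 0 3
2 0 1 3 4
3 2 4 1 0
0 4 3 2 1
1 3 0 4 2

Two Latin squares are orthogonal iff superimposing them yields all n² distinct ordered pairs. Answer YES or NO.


Form the n² = 25 superimposed pairs (L1[i][j], L2[i][j]), row by row (rows and columns indexed from 0):
row 0: (1,4) (3,1) (0,2) (2,0) (4,3)
row 1: (2,2) (1,0) (4,1) (0,3) (3,4)
row 2: (3,3) (4,2) (2,4) (1,1) (0,0)
row 3: (4,0) (0,4) (1,3) (3,2) (2,1)
row 4: (0,1) (2,3) (3,0) (4,4) (1,2)
Orthogonality requires all 25 pairs distinct.
Check by first coordinate: for each symbol s of L1, list the L2 entries in the n cells where L1 = s; they must all differ.
  L1 = 0: L2 entries (in reading order) 2, 3, 0, 4, 1 — all 5 distinct ✓
  L1 = 1: L2 entries (in reading order) 4, 0, 1, 3, 2 — all 5 distinct ✓
  L1 = 2: L2 entries (in reading order) 0, 2, 4, 1, 3 — all 5 distinct ✓
  L1 = 3: L2 entries (in reading order) 1, 4, 3, 2, 0 — all 5 distinct ✓
  L1 = 4: L2 entries (in reading order) 3, 1, 2, 0, 4 — all 5 distinct ✓
Every symbol of L1 meets every symbol of L2 exactly once, so all 25 pairs are distinct (25 of 25).
Conclusion: YES.

YES


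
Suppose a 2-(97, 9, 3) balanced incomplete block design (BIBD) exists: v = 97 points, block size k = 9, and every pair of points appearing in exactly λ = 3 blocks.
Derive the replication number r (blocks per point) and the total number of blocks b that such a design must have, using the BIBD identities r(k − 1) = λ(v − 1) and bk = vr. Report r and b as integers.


Any 2-(v, k, λ) BIBD satisfies two necessary conditions:
  (i)  Each point sits in r blocks, and counting incidences through any fixed point gives r(k − 1) = λ(v − 1), so r = λ(v − 1)/(k − 1).
  (ii) Total incidences bk = vr, so b = vr/k.
Step 1: r = λ(v − 1)/(k − 1) = 3·(97 − 1)/(9 − 1) = 3·96/8 = 288/8 = 36.
Step 2: b = vr/k = 97·36/9 = 3492/9 = 388.
Check integrality: r = 36 ∈ Z ✓, b = 388 ∈ Z ✓.
(These identities are necessary conditions: they determine r and b for any design with these parameters, but do not by themselves prove that one exists.)

r = 36, b = 388.
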